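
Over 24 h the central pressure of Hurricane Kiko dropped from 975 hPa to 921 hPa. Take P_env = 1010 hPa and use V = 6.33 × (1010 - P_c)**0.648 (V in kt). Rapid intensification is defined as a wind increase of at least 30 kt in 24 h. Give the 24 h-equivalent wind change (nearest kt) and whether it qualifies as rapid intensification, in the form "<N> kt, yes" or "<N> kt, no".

53 kt, yes

V₁: ΔP = 35, V ≈ 6.33 × 35^0.648 ≈ 63.38 kt.
V₂: ΔP = 89, V ≈ 6.33 × 89^0.648 ≈ 116.04 kt.
ΔV over 24 h = 52.66 kt → 24 h equivalent = 52.66 × 24/24 ≈ 52.66 kt.
53 kt ≥ 30 kt ⇒ rapid intensification.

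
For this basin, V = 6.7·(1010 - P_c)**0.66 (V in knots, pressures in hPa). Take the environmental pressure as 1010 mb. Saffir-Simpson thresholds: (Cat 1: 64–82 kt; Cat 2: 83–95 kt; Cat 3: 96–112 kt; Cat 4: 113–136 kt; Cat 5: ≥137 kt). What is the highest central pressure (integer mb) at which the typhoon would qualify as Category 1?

979 mb

Category 1 begins at V = 64 kt.
Required ΔP = (64/6.7)^(1/0.66) = 9.552^1.515 ≈ 30.55 mb.
P_c ≤ 1010 − 30.55 = 979.45, so the highest integer P_c is 979 mb.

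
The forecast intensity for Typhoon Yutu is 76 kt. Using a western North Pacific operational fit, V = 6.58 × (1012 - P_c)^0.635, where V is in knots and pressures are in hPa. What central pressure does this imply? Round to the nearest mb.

ΔP = (V / 6.58)^(1/0.635) = (76/6.58)^1.575.
76/6.58 = 11.550; 11.550^1.575 ≈ 47.14 mb.
P_c = 1012 − 47.14 = 964.86 ≈ 965 mb.

965 mb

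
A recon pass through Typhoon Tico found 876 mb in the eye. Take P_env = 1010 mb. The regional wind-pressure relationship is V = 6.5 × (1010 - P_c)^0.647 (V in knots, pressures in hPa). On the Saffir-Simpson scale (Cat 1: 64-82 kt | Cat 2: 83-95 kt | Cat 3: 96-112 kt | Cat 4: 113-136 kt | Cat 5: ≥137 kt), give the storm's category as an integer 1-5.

5

ΔP = 1010 − 876 = 134 mb.
V ≈ 6.5 × 134^0.647 = 6.5 × 23.78 ≈ 155 kt.
155 kt falls in the Category 5 band.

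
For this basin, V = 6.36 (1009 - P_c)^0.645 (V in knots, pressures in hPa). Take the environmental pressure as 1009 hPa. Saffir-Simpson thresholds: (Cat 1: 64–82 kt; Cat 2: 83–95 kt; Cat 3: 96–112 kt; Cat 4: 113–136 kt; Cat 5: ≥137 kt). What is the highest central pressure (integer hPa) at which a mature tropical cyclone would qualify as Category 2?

Category 2 begins at V = 83 kt.
Required ΔP = (83/6.36)^(1/0.645) = 13.050^1.550 ≈ 53.66 hPa.
P_c ≤ 1009 − 53.66 = 955.34, so the highest integer P_c is 955 hPa.

955 hPa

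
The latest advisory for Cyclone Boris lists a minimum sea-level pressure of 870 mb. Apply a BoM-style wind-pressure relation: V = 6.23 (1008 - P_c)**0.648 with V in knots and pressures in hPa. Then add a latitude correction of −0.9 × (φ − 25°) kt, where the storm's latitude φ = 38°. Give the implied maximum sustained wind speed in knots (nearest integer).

ΔP = 1008 − 870 = 138 mb.
138^0.648 ≈ 24.358.
V ≈ 6.23 × 24.358 ≈ 151.8 kt.
Latitude correction: −0.9 × (38 − 25) = -11.7 kt.
Corrected V ≈ 140.1 kt → 140 kt.

140 kt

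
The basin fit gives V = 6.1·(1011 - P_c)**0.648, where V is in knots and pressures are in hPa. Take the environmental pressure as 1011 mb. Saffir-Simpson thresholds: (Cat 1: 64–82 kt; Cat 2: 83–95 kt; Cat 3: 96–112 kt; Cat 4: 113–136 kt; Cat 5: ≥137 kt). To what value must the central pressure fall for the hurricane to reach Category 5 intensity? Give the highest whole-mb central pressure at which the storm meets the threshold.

889 mb

Category 5 begins at V = 137 kt.
Required ΔP = (137/6.1)^(1/0.648) = 22.459^1.543 ≈ 121.75 mb.
P_c ≤ 1011 − 121.75 = 889.25, so the highest integer P_c is 889 mb.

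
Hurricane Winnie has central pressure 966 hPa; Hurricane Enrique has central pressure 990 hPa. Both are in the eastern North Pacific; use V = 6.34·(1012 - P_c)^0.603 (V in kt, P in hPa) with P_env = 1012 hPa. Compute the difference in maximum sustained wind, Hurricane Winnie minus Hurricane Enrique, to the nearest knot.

23 kt

Hurricane Winnie: ΔP = 46; V ≈ 6.34 × 46^0.603 ≈ 63.79 kt.
Hurricane Enrique: ΔP = 22; V ≈ 6.34 × 22^0.603 ≈ 40.89 kt.
Difference ≈ 63.79 − 40.89 = 22.90 → 23 kt.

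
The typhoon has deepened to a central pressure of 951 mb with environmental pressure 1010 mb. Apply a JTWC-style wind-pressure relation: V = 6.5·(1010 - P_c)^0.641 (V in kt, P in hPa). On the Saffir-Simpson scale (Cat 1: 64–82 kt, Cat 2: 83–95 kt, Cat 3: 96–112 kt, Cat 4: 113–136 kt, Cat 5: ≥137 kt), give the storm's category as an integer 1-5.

ΔP = 1010 − 951 = 59 mb.
V ≈ 6.5 × 59^0.641 = 6.5 × 13.65 ≈ 89 kt.
89 kt falls in the Category 2 band.

2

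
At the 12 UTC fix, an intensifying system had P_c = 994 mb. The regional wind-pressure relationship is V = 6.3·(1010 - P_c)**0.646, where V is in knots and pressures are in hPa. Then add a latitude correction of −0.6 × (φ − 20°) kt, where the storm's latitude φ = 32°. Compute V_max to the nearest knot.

ΔP = 1010 − 994 = 16 mb.
16^0.646 ≈ 5.996.
V ≈ 6.3 × 5.996 ≈ 37.8 kt.
Latitude correction: −0.6 × (32 − 20) = -7.2 kt.
Corrected V ≈ 30.6 kt → 31 kt.

31 kt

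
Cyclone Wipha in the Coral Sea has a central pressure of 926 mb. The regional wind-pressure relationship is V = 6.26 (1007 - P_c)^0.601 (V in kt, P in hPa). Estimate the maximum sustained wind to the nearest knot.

ΔP = 1007 − 926 = 81 mb.
81^0.601 ≈ 14.028.
V ≈ 6.26 × 14.028 ≈ 87.8 kt.

88 kt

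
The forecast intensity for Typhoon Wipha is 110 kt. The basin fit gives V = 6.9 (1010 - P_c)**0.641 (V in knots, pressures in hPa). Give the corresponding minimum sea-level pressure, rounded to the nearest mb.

ΔP = (V / 6.9)^(1/0.641) = (110/6.9)^1.560.
110/6.9 = 15.942; 15.942^1.560 ≈ 75.17 mb.
P_c = 1010 − 75.17 = 934.83 ≈ 935 mb.

935 mb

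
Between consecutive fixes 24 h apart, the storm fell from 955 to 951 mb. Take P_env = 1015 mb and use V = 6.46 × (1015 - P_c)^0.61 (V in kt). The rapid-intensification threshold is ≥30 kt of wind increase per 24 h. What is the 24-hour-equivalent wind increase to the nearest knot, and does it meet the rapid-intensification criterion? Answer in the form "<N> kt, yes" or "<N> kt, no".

V₁: ΔP = 60, V ≈ 6.46 × 60^0.61 ≈ 78.51 kt.
V₂: ΔP = 64, V ≈ 6.46 × 64^0.61 ≈ 81.66 kt.
ΔV over 24 h = 3.15 kt → 24 h equivalent = 3.15 × 24/24 ≈ 3.15 kt.
3 kt < 30 kt ⇒ not rapid intensification.

3 kt, no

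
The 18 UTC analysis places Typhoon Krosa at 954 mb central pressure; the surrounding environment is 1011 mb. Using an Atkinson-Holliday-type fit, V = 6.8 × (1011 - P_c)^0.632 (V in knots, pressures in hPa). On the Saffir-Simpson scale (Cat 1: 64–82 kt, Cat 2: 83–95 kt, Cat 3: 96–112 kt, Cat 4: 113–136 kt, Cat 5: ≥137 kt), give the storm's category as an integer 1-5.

ΔP = 1011 − 954 = 57 mb.
V ≈ 6.8 × 57^0.632 = 6.8 × 12.87 ≈ 88 kt.
88 kt falls in the Category 2 band.

2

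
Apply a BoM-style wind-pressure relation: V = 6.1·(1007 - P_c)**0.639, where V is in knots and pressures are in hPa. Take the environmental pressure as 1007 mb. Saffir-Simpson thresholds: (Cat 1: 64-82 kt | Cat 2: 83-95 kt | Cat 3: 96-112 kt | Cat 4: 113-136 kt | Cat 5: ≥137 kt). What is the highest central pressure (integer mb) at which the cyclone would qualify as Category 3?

Category 3 begins at V = 96 kt.
Required ΔP = (96/6.1)^(1/0.639) = 15.738^1.565 ≈ 74.67 mb.
P_c ≤ 1007 − 74.67 = 932.33, so the highest integer P_c is 932 mb.

932 mb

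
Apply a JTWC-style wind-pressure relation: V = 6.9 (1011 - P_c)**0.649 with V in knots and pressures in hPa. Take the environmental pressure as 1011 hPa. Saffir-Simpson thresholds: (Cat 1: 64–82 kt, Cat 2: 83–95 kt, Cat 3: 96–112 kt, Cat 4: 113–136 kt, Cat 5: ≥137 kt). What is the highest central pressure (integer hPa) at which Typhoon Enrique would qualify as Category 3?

Category 3 begins at V = 96 kt.
Required ΔP = (96/6.9)^(1/0.649) = 13.913^1.541 ≈ 57.79 hPa.
P_c ≤ 1011 − 57.79 = 953.21, so the highest integer P_c is 953 hPa.

953 hPa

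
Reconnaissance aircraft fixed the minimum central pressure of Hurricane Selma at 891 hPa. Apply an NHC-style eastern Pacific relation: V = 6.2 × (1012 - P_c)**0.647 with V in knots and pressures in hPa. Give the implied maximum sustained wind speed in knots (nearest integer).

138 kt

ΔP = 1012 − 891 = 121 hPa.
121^0.647 ≈ 22.262.
V ≈ 6.2 × 22.262 ≈ 138.0 kt.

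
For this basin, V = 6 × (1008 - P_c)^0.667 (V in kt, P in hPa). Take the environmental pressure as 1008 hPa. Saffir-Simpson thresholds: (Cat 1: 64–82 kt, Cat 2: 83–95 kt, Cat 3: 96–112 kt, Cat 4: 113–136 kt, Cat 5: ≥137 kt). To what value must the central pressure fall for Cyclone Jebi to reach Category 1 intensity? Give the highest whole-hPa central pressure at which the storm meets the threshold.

973 hPa

Category 1 begins at V = 64 kt.
Required ΔP = (64/6)^(1/0.667) = 10.667^1.499 ≈ 34.78 hPa.
P_c ≤ 1008 − 34.78 = 973.22, so the highest integer P_c is 973 hPa.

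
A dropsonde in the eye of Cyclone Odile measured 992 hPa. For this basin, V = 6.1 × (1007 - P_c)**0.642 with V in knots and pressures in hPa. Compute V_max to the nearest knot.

35 kt

ΔP = 1007 − 992 = 15 hPa.
15^0.642 ≈ 5.689.
V ≈ 6.1 × 5.689 ≈ 34.7 kt.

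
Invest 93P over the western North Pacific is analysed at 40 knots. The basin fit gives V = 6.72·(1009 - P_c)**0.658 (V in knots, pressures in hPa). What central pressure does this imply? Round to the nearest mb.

994 mb

ΔP = (V / 6.72)^(1/0.658) = (40/6.72)^1.520.
40/6.72 = 5.952; 5.952^1.520 ≈ 15.04 mb.
P_c = 1009 − 15.04 = 993.96 ≈ 994 mb.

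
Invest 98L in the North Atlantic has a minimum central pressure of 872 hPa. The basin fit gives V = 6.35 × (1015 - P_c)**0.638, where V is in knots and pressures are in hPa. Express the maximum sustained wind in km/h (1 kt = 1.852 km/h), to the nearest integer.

279 km/h

ΔP = 1015 − 872 = 143 hPa.
V ≈ 6.35 × 143^0.638 = 6.35 × 23.719 ≈ 150.618 kt.
150.618 × 1.852 ≈ 278.95 km/h → 279 km/h.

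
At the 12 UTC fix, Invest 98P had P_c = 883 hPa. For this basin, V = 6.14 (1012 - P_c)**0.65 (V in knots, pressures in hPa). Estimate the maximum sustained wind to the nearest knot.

145 kt

ΔP = 1012 − 883 = 129 hPa.
129^0.65 ≈ 23.544.
V ≈ 6.14 × 23.544 ≈ 144.6 kt.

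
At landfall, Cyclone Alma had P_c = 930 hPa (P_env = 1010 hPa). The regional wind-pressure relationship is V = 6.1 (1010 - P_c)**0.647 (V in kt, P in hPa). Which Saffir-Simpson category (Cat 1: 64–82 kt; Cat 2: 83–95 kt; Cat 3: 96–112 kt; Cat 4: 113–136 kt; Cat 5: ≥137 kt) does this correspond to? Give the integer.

ΔP = 1010 − 930 = 80 hPa.
V ≈ 6.1 × 80^0.647 = 6.1 × 17.03 ≈ 104 kt.
104 kt falls in the Category 3 band.

3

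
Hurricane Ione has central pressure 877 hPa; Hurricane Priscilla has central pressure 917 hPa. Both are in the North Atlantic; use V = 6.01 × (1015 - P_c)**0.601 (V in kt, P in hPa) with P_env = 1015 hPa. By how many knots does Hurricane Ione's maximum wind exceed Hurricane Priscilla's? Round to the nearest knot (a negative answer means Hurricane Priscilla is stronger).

22 kt

Hurricane Ione: ΔP = 138; V ≈ 6.01 × 138^0.601 ≈ 116.13 kt.
Hurricane Priscilla: ΔP = 98; V ≈ 6.01 × 98^0.601 ≈ 94.54 kt.
Difference ≈ 116.13 − 94.54 = 21.59 → 22 kt.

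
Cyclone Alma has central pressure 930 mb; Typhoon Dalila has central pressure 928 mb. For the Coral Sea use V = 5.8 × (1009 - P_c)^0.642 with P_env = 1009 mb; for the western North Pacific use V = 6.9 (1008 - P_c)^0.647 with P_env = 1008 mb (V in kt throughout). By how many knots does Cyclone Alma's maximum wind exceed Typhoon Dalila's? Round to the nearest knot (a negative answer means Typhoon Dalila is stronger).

-22 kt

Cyclone Alma: ΔP = 79; V ≈ 5.8 × 79^0.642 ≈ 95.87 kt.
Typhoon Dalila: ΔP = 80; V ≈ 6.9 × 80^0.647 ≈ 117.53 kt.
Difference ≈ 95.87 − 117.53 = -21.66 → -22 kt.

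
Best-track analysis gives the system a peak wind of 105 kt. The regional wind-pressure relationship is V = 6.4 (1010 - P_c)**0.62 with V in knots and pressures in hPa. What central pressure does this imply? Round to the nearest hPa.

ΔP = (V / 6.4)^(1/0.62) = (105/6.4)^1.613.
105/6.4 = 16.406; 16.406^1.613 ≈ 91.14 hPa.
P_c = 1010 − 91.14 = 918.86 ≈ 919 hPa.

919 hPa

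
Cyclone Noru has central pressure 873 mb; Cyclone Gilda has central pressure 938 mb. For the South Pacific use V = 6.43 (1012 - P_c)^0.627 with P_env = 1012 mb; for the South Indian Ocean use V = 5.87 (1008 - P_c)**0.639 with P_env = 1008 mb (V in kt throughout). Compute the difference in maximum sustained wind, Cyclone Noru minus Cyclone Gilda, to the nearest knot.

53 kt

Cyclone Noru: ΔP = 139; V ≈ 6.43 × 139^0.627 ≈ 141.87 kt.
Cyclone Gilda: ΔP = 70; V ≈ 5.87 × 70^0.639 ≈ 88.65 kt.
Difference ≈ 141.87 − 88.65 = 53.22 → 53 kt.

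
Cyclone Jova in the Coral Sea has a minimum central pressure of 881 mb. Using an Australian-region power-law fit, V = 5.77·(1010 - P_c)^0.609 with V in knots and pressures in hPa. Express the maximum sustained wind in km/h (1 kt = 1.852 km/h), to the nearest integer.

206 km/h

ΔP = 1010 − 881 = 129 mb.
V ≈ 5.77 × 129^0.609 = 5.77 × 19.291 ≈ 111.308 kt.
111.308 × 1.852 ≈ 206.14 km/h → 206 km/h.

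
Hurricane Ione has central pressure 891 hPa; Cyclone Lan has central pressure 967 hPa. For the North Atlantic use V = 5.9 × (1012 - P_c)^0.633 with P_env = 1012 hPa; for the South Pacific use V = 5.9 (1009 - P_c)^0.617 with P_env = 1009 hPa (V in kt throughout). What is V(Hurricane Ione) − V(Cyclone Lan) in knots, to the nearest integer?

64 kt

Hurricane Ione: ΔP = 121; V ≈ 5.9 × 121^0.633 ≈ 122.82 kt.
Cyclone Lan: ΔP = 42; V ≈ 5.9 × 42^0.617 ≈ 59.21 kt.
Difference ≈ 122.82 − 59.21 = 63.61 → 64 kt.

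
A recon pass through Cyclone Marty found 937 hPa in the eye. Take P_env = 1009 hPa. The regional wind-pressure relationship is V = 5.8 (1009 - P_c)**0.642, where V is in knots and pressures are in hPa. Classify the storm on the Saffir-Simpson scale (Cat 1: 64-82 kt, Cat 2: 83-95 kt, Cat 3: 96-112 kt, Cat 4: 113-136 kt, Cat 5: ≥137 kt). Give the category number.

2

ΔP = 1009 − 937 = 72 hPa.
V ≈ 5.8 × 72^0.642 = 5.8 × 15.57 ≈ 90 kt.
90 kt falls in the Category 2 band.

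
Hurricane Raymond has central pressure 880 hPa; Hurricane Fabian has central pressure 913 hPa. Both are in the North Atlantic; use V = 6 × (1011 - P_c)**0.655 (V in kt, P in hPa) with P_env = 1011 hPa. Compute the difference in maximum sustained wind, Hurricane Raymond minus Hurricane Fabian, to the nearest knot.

Hurricane Raymond: ΔP = 131; V ≈ 6 × 131^0.655 ≈ 146.21 kt.
Hurricane Fabian: ΔP = 98; V ≈ 6 × 98^0.655 ≈ 120.89 kt.
Difference ≈ 146.21 − 120.89 = 25.32 → 25 kt.

25 kt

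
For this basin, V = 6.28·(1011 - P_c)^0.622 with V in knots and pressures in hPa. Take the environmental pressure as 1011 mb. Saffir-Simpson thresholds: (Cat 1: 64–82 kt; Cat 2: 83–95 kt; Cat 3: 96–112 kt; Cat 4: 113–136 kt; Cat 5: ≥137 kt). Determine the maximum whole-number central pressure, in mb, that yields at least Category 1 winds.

969 mb

Category 1 begins at V = 64 kt.
Required ΔP = (64/6.28)^(1/0.622) = 10.191^1.608 ≈ 41.78 mb.
P_c ≤ 1011 − 41.78 = 969.22, so the highest integer P_c is 969 mb.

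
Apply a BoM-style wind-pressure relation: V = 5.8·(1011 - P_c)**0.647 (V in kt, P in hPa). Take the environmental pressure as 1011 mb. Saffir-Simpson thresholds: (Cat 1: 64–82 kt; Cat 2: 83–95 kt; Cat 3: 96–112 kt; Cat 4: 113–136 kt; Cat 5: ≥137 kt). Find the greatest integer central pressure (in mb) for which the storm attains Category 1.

Category 1 begins at V = 64 kt.
Required ΔP = (64/5.8)^(1/0.647) = 11.034^1.546 ≈ 40.90 mb.
P_c ≤ 1011 − 40.90 = 970.10, so the highest integer P_c is 970 mb.

970 mb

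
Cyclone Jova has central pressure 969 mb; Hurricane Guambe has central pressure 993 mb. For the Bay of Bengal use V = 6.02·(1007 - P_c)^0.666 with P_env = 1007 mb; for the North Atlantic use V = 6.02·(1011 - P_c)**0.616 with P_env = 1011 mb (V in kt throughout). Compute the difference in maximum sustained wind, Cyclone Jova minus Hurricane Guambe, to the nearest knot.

Cyclone Jova: ΔP = 38; V ≈ 6.02 × 38^0.666 ≈ 67.88 kt.
Hurricane Guambe: ΔP = 18; V ≈ 6.02 × 18^0.616 ≈ 35.71 kt.
Difference ≈ 67.88 − 35.71 = 32.17 → 32 kt.

32 kt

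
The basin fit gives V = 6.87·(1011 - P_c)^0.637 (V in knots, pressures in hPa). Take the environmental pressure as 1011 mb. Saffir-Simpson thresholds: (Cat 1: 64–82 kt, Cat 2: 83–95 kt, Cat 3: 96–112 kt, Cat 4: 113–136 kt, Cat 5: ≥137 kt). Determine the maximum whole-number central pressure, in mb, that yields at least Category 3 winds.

Category 3 begins at V = 96 kt.
Required ΔP = (96/6.87)^(1/0.637) = 13.974^1.570 ≈ 62.80 mb.
P_c ≤ 1011 − 62.80 = 948.20, so the highest integer P_c is 948 mb.

948 mb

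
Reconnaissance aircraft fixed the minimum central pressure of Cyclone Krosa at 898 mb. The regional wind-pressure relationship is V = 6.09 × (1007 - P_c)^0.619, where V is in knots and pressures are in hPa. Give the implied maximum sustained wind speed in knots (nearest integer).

ΔP = 1007 − 898 = 109 mb.
109^0.619 ≈ 18.246.
V ≈ 6.09 × 18.246 ≈ 111.1 kt.

111 kt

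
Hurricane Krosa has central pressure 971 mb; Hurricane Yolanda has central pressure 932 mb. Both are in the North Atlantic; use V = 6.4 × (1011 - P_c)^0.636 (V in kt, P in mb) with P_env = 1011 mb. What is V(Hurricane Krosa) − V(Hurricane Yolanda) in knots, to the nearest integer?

Hurricane Krosa: ΔP = 40; V ≈ 6.4 × 40^0.636 ≈ 66.85 kt.
Hurricane Yolanda: ΔP = 79; V ≈ 6.4 × 79^0.636 ≈ 103.06 kt.
Difference ≈ 66.85 − 103.06 = -36.21 → -36 kt.

-36 kt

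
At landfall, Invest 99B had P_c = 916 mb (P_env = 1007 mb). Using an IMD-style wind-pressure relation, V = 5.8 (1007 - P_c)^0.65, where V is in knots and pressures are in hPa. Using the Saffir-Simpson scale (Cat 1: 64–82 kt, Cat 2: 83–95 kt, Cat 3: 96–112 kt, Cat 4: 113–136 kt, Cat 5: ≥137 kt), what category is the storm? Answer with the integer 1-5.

3

ΔP = 1007 − 916 = 91 mb.
V ≈ 5.8 × 91^0.65 = 5.8 × 18.77 ≈ 109 kt.
109 kt falls in the Category 3 band.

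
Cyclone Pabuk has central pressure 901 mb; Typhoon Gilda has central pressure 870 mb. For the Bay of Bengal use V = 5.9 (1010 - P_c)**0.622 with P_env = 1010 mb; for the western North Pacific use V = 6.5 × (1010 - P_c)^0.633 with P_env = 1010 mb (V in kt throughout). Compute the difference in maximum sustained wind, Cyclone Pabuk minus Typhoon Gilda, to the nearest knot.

Cyclone Pabuk: ΔP = 109; V ≈ 5.9 × 109^0.622 ≈ 109.18 kt.
Typhoon Gilda: ΔP = 140; V ≈ 6.5 × 140^0.633 ≈ 148.39 kt.
Difference ≈ 109.18 − 148.39 = -39.21 → -39 kt.

-39 kt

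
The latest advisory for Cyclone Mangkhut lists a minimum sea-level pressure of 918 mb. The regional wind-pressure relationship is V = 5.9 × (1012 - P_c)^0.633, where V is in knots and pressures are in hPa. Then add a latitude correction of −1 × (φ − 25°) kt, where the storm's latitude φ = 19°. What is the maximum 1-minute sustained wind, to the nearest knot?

111 kt

ΔP = 1012 − 918 = 94 mb.
94^0.633 ≈ 17.741.
V ≈ 5.9 × 17.741 ≈ 104.7 kt.
Latitude correction: −1 × (19 − 25) = 6 kt.
Corrected V ≈ 110.7 kt → 111 kt.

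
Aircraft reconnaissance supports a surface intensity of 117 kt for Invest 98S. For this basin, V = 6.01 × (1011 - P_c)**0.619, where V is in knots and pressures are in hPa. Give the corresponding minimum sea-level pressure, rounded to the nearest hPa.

ΔP = (V / 6.01)^(1/0.619) = (117/6.01)^1.616.
117/6.01 = 19.468; 19.468^1.616 ≈ 121.03 hPa.
P_c = 1011 − 121.03 = 889.97 ≈ 890 hPa.

890 hPa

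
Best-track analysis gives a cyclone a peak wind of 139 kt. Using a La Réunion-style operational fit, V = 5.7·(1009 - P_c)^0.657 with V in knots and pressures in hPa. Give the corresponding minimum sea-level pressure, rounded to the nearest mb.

880 mb

ΔP = (V / 5.7)^(1/0.657) = (139/5.7)^1.522.
139/5.7 = 24.386; 24.386^1.522 ≈ 129.22 mb.
P_c = 1009 − 129.22 = 879.78 ≈ 880 mb.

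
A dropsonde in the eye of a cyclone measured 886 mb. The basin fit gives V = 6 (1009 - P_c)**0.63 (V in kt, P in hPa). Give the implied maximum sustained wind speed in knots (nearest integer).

ΔP = 1009 − 886 = 123 mb.
123^0.63 ≈ 20.732.
V ≈ 6 × 20.732 ≈ 124.4 kt.

124 kt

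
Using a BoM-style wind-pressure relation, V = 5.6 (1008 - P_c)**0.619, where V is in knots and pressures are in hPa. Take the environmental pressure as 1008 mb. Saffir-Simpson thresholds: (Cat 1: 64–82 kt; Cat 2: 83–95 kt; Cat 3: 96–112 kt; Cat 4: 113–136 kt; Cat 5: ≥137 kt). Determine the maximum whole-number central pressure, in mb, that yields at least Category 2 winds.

930 mb

Category 2 begins at V = 83 kt.
Required ΔP = (83/5.6)^(1/0.619) = 14.821^1.616 ≈ 77.91 mb.
P_c ≤ 1008 − 77.91 = 930.09, so the highest integer P_c is 930 mb.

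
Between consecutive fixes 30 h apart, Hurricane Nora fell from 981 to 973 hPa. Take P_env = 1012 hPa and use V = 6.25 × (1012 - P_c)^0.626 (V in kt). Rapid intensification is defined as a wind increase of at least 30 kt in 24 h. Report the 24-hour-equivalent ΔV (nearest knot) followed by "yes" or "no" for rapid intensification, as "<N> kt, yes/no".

V₁: ΔP = 31, V ≈ 6.25 × 31^0.626 ≈ 53.64 kt.
V₂: ΔP = 39, V ≈ 6.25 × 39^0.626 ≈ 61.93 kt.
ΔV over 30 h = 8.29 kt → 24 h equivalent = 8.29 × 24/30 ≈ 6.63 kt.
7 kt < 30 kt ⇒ not rapid intensification.

7 kt, no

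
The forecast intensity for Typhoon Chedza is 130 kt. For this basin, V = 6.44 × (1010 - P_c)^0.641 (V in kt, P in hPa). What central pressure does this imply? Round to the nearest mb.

ΔP = (V / 6.44)^(1/0.641) = (130/6.44)^1.560.
130/6.44 = 20.186; 20.186^1.560 ≈ 108.64 mb.
P_c = 1010 − 108.64 = 901.36 ≈ 901 mb.

901 mb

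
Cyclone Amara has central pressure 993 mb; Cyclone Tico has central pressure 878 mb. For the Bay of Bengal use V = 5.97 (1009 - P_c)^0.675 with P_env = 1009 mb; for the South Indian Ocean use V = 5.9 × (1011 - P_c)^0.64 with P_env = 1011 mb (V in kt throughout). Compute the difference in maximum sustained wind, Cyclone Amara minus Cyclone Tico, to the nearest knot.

Cyclone Amara: ΔP = 16; V ≈ 5.97 × 16^0.675 ≈ 38.79 kt.
Cyclone Tico: ΔP = 133; V ≈ 5.9 × 133^0.64 ≈ 134.93 kt.
Difference ≈ 38.79 − 134.93 = -96.14 → -96 kt.

-96 kt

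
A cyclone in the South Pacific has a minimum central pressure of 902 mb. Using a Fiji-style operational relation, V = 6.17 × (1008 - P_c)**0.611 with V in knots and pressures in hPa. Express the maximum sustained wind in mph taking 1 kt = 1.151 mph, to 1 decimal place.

ΔP = 1008 − 902 = 106 mb.
V ≈ 6.17 × 106^0.611 = 6.17 × 17.277 ≈ 106.598 kt.
106.598 × 1.151 ≈ 122.69 mph → 122.7 mph.

122.7 mph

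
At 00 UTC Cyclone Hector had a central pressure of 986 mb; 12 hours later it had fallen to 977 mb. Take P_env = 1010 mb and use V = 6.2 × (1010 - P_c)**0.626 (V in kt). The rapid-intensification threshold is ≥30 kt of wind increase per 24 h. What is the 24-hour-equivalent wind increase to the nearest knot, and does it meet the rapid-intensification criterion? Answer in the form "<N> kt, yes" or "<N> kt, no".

V₁: ΔP = 24, V ≈ 6.2 × 24^0.626 ≈ 45.33 kt.
V₂: ΔP = 33, V ≈ 6.2 × 33^0.626 ≈ 55.33 kt.
ΔV over 12 h = 10.00 kt → 24 h equivalent = 10.00 × 24/12 ≈ 20.00 kt.
20 kt < 30 kt ⇒ not rapid intensification.

20 kt, no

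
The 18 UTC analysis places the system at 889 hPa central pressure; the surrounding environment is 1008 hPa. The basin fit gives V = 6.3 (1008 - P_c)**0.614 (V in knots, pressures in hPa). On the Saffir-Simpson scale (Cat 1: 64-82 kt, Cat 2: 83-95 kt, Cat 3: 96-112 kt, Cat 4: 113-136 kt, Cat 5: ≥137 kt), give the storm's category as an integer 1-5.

4

ΔP = 1008 − 889 = 119 hPa.
V ≈ 6.3 × 119^0.614 = 6.3 × 18.81 ≈ 119 kt.
119 kt falls in the Category 4 band.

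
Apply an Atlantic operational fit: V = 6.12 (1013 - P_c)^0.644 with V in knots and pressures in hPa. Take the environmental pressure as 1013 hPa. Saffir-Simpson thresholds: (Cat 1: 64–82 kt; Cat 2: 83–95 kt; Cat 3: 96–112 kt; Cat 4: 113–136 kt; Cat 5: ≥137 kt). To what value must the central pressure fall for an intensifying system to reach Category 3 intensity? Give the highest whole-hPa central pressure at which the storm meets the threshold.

Category 3 begins at V = 96 kt.
Required ΔP = (96/6.12)^(1/0.644) = 15.686^1.553 ≈ 71.85 hPa.
P_c ≤ 1013 − 71.85 = 941.15, so the highest integer P_c is 941 hPa.

941 hPa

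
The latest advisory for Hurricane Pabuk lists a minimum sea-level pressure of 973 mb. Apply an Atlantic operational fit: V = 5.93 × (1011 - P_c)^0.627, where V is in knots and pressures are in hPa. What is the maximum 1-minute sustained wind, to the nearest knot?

ΔP = 1011 − 973 = 38 mb.
38^0.627 ≈ 9.784.
V ≈ 5.93 × 9.784 ≈ 58.0 kt.

58 kt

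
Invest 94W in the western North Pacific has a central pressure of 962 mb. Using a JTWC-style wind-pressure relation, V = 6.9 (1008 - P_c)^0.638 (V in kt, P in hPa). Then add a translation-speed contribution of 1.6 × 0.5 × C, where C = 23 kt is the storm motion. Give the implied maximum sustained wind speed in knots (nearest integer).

98 kt

ΔP = 1008 − 962 = 46 mb.
46^0.638 ≈ 11.504.
V ≈ 6.9 × 11.504 ≈ 79.4 kt.
Translation term: 1.6 × 0.5 × 23 = 18.4 kt.
Corrected V ≈ 97.8 kt → 98 kt.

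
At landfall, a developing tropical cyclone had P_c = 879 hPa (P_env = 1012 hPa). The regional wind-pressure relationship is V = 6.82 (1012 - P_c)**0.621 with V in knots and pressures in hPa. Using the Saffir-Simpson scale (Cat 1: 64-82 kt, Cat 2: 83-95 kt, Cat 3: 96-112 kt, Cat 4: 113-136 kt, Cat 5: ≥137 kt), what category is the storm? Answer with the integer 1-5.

5

ΔP = 1012 − 879 = 133 hPa.
V ≈ 6.82 × 133^0.621 = 6.82 × 20.84 ≈ 142 kt.
142 kt falls in the Category 5 band.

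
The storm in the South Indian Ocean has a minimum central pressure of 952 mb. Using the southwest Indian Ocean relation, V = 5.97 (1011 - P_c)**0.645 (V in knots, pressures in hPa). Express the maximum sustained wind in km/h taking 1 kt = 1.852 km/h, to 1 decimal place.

153.4 km/h

ΔP = 1011 − 952 = 59 mb.
V ≈ 5.97 × 59^0.645 = 5.97 × 13.874 ≈ 82.827 kt.
82.827 × 1.852 ≈ 153.40 km/h → 153.4 km/h.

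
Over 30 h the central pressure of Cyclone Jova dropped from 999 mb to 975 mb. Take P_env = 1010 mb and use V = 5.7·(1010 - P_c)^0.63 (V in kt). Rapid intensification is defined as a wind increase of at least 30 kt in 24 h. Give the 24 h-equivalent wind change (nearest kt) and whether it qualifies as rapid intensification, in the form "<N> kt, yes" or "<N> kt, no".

22 kt, no

V₁: ΔP = 11, V ≈ 5.7 × 11^0.63 ≈ 25.82 kt.
V₂: ΔP = 35, V ≈ 5.7 × 35^0.63 ≈ 53.53 kt.
ΔV over 30 h = 27.71 kt → 24 h equivalent = 27.71 × 24/30 ≈ 22.17 kt.
22 kt < 30 kt ⇒ not rapid intensification.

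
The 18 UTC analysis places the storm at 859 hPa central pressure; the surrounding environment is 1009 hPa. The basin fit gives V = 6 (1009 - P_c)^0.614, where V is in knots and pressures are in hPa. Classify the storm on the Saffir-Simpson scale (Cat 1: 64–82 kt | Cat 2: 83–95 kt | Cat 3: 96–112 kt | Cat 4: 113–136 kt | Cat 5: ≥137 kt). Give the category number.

ΔP = 1009 − 859 = 150 hPa.
V ≈ 6 × 150^0.614 = 6 × 21.68 ≈ 130 kt.
130 kt falls in the Category 4 band.

4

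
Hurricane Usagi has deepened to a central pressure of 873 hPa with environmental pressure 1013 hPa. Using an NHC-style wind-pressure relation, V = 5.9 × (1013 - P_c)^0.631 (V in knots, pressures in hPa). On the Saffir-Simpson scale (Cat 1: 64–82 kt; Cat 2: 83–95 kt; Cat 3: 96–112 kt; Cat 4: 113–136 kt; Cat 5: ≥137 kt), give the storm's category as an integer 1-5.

4

ΔP = 1013 − 873 = 140 hPa.
V ≈ 5.9 × 140^0.631 = 5.9 × 22.61 ≈ 133 kt.
133 kt falls in the Category 4 band.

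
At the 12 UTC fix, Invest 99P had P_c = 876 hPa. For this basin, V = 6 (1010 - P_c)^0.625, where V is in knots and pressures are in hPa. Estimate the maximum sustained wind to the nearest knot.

128 kt

ΔP = 1010 − 876 = 134 hPa.
134^0.625 ≈ 21.352.
V ≈ 6 × 21.352 ≈ 128.1 kt.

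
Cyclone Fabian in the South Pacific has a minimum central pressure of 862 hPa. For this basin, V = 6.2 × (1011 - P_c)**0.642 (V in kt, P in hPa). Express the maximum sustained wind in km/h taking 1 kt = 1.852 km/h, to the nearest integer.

ΔP = 1011 − 862 = 149 hPa.
V ≈ 6.2 × 149^0.642 = 6.2 × 24.842 ≈ 154.020 kt.
154.020 × 1.852 ≈ 285.25 km/h → 285 km/h.

285 km/h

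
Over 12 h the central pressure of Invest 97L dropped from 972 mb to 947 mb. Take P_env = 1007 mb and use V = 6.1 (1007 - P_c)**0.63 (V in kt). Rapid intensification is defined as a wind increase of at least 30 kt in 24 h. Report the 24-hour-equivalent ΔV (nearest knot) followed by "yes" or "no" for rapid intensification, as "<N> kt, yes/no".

V₁: ΔP = 35, V ≈ 6.1 × 35^0.63 ≈ 57.29 kt.
V₂: ΔP = 60, V ≈ 6.1 × 60^0.63 ≈ 80.46 kt.
ΔV over 12 h = 23.17 kt → 24 h equivalent = 23.17 × 24/12 ≈ 46.34 kt.
46 kt ≥ 30 kt ⇒ rapid intensification.

46 kt, yes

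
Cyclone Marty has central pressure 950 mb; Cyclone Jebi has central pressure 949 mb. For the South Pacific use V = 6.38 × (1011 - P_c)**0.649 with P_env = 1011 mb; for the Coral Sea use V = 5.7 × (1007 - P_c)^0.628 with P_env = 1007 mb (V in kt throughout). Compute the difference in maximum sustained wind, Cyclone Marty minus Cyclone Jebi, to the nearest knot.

Cyclone Marty: ΔP = 61; V ≈ 6.38 × 61^0.649 ≈ 91.94 kt.
Cyclone Jebi: ΔP = 58; V ≈ 5.7 × 58^0.628 ≈ 73.00 kt.
Difference ≈ 91.94 − 73.00 = 18.94 → 19 kt.

19 kt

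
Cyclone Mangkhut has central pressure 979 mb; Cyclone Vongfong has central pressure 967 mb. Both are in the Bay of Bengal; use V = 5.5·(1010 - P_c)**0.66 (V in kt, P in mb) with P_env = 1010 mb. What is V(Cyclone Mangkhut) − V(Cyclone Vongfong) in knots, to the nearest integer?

-13 kt

Cyclone Mangkhut: ΔP = 31; V ≈ 5.5 × 31^0.66 ≈ 53.05 kt.
Cyclone Vongfong: ΔP = 43; V ≈ 5.5 × 43^0.66 ≈ 65.83 kt.
Difference ≈ 53.05 − 65.83 = -12.78 → -13 kt.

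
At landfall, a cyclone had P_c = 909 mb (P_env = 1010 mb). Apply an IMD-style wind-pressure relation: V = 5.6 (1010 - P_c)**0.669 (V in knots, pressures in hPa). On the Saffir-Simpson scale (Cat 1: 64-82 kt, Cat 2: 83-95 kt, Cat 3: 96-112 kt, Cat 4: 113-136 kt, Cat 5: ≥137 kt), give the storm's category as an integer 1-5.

ΔP = 1010 − 909 = 101 mb.
V ≈ 5.6 × 101^0.669 = 5.6 × 21.92 ≈ 123 kt.
123 kt falls in the Category 4 band.

4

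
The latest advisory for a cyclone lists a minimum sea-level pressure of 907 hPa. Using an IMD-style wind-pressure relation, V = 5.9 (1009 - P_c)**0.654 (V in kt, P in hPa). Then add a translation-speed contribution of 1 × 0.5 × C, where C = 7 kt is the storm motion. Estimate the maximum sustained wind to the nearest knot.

ΔP = 1009 − 907 = 102 hPa.
102^0.654 ≈ 20.588.
V ≈ 5.9 × 20.588 ≈ 121.5 kt.
Translation term: 1 × 0.5 × 7 = 3.5 kt.
Corrected V ≈ 125 kt → 125 kt.

125 kt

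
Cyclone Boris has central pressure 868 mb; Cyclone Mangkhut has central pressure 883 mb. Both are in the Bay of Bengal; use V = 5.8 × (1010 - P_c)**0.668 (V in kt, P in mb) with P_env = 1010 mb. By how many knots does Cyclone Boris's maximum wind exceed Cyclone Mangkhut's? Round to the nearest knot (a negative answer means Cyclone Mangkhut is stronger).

11 kt

Cyclone Boris: ΔP = 142; V ≈ 5.8 × 142^0.668 ≈ 158.91 kt.
Cyclone Mangkhut: ΔP = 127; V ≈ 5.8 × 127^0.668 ≈ 147.49 kt.
Difference ≈ 158.91 − 147.49 = 11.42 → 11 kt.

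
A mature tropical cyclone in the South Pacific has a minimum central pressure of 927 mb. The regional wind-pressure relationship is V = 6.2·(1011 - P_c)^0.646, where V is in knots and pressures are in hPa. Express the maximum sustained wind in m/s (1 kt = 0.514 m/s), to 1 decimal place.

55.8 m/s

ΔP = 1011 − 927 = 84 mb.
V ≈ 6.2 × 84^0.646 = 6.2 × 17.502 ≈ 108.512 kt.
108.512 × 0.514 ≈ 55.77 m/s → 55.8 m/s.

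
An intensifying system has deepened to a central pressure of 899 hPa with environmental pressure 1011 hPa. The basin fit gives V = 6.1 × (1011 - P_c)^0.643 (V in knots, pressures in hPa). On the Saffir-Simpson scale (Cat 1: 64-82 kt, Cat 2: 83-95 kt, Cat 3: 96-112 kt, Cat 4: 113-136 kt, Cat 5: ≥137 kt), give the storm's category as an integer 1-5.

4

ΔP = 1011 − 899 = 112 hPa.
V ≈ 6.1 × 112^0.643 = 6.1 × 20.78 ≈ 127 kt.
127 kt falls in the Category 4 band.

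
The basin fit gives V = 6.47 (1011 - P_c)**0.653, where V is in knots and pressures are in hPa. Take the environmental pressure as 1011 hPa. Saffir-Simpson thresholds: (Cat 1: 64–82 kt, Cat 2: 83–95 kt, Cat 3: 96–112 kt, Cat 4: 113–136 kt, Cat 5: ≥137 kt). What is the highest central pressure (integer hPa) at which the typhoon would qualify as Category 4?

Category 4 begins at V = 113 kt.
Required ΔP = (113/6.47)^(1/0.653) = 17.465^1.531 ≈ 79.85 hPa.
P_c ≤ 1011 − 79.85 = 931.15, so the highest integer P_c is 931 hPa.

931 hPa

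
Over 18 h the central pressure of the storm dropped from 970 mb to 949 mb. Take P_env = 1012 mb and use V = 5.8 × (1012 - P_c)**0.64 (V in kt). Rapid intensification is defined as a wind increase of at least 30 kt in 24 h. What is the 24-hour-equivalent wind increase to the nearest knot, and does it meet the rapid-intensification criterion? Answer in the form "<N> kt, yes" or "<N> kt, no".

25 kt, no

V₁: ΔP = 42, V ≈ 5.8 × 42^0.64 ≈ 63.43 kt.
V₂: ΔP = 63, V ≈ 5.8 × 63^0.64 ≈ 82.23 kt.
ΔV over 18 h = 18.80 kt → 24 h equivalent = 18.80 × 24/18 ≈ 25.07 kt.
25 kt < 30 kt ⇒ not rapid intensification.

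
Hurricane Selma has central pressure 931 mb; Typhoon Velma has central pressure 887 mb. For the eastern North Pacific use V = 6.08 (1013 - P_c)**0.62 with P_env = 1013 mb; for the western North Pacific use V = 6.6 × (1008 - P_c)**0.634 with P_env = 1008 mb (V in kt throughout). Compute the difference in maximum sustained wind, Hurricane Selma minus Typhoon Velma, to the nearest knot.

Hurricane Selma: ΔP = 82; V ≈ 6.08 × 82^0.62 ≈ 93.43 kt.
Typhoon Velma: ΔP = 121; V ≈ 6.6 × 121^0.634 ≈ 138.05 kt.
Difference ≈ 93.43 − 138.05 = -44.62 → -45 kt.

-45 kt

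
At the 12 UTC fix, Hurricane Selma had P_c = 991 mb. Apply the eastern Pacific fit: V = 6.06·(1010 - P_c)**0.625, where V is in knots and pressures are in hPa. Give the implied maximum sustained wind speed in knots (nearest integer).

38 kt

ΔP = 1010 − 991 = 19 mb.
19^0.625 ≈ 6.298.
V ≈ 6.06 × 6.298 ≈ 38.2 kt.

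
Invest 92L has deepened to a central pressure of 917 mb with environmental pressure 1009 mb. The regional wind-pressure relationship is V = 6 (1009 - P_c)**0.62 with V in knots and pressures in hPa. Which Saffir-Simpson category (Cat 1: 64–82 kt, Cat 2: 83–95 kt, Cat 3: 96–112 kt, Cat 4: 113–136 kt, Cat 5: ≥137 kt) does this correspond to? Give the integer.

3

ΔP = 1009 − 917 = 92 mb.
V ≈ 6 × 92^0.62 = 6 × 16.50 ≈ 99 kt.
99 kt falls in the Category 3 band.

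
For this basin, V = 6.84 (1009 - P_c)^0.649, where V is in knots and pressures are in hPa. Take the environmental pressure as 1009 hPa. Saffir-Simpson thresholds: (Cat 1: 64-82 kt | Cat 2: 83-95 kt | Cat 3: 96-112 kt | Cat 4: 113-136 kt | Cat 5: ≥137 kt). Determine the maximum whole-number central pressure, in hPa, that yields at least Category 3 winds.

Category 3 begins at V = 96 kt.
Required ΔP = (96/6.84)^(1/0.649) = 14.035^1.541 ≈ 58.57 hPa.
P_c ≤ 1009 − 58.57 = 950.43, so the highest integer P_c is 950 hPa.

950 hPa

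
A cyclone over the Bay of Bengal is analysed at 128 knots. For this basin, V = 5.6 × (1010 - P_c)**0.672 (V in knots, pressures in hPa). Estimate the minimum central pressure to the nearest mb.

ΔP = (V / 5.6)^(1/0.672) = (128/5.6)^1.488.
128/5.6 = 22.857; 22.857^1.488 ≈ 105.28 mb.
P_c = 1010 − 105.28 = 904.72 ≈ 905 mb.

905 mb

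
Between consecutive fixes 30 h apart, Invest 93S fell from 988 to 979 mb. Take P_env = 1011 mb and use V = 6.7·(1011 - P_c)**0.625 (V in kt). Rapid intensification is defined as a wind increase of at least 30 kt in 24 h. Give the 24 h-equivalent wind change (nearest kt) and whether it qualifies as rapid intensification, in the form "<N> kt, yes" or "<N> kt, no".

9 kt, no

V₁: ΔP = 23, V ≈ 6.7 × 23^0.625 ≈ 47.55 kt.
V₂: ΔP = 32, V ≈ 6.7 × 32^0.625 ≈ 58.45 kt.
ΔV over 30 h = 10.90 kt → 24 h equivalent = 10.90 × 24/30 ≈ 8.72 kt.
9 kt < 30 kt ⇒ not rapid intensification.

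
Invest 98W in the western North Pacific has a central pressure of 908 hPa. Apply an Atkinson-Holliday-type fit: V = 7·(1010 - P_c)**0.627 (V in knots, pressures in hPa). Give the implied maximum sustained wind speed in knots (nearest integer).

127 kt

ΔP = 1010 − 908 = 102 hPa.
102^0.627 ≈ 18.172.
V ≈ 7 × 18.172 ≈ 127.2 kt.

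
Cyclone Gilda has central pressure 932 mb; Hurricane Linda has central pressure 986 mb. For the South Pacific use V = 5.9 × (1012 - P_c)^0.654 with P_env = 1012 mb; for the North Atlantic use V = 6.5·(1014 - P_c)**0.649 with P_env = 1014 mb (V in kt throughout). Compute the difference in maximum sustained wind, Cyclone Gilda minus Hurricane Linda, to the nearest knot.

Cyclone Gilda: ΔP = 80; V ≈ 5.9 × 80^0.654 ≈ 103.63 kt.
Hurricane Linda: ΔP = 28; V ≈ 6.5 × 28^0.649 ≈ 56.51 kt.
Difference ≈ 103.63 − 56.51 = 47.12 → 47 kt.

47 kt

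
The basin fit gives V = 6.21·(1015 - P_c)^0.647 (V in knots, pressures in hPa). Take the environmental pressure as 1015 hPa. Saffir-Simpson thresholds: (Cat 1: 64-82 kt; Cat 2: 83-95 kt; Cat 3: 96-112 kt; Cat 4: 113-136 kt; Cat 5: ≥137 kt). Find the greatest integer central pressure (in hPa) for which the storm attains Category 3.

Category 3 begins at V = 96 kt.
Required ΔP = (96/6.21)^(1/0.647) = 15.459^1.546 ≈ 68.86 hPa.
P_c ≤ 1015 − 68.86 = 946.14, so the highest integer P_c is 946 hPa.

946 hPa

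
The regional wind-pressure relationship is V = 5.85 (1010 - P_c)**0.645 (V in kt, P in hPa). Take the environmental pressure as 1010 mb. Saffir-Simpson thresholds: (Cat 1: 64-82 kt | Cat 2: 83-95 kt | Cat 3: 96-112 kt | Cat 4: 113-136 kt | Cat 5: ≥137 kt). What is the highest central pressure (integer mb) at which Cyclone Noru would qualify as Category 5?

877 mb

Category 5 begins at V = 137 kt.
Required ΔP = (137/5.85)^(1/0.645) = 23.419^1.550 ≈ 132.85 mb.
P_c ≤ 1010 − 132.85 = 877.15, so the highest integer P_c is 877 mb.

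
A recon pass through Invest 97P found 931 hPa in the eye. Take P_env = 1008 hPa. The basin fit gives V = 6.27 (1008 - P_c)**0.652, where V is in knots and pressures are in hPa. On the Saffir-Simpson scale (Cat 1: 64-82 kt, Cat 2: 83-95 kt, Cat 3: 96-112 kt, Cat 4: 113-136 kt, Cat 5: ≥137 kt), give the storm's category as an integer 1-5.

3

ΔP = 1008 − 931 = 77 hPa.
V ≈ 6.27 × 77^0.652 = 6.27 × 16.98 ≈ 106 kt.
106 kt falls in the Category 3 band.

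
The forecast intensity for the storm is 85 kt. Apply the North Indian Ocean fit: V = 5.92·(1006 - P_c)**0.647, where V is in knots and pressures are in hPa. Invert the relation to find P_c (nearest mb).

ΔP = (V / 5.92)^(1/0.647) = (85/5.92)^1.546.
85/5.92 = 14.358; 14.358^1.546 ≈ 61.43 mb.
P_c = 1006 − 61.43 = 944.57 ≈ 945 mb.

945 mb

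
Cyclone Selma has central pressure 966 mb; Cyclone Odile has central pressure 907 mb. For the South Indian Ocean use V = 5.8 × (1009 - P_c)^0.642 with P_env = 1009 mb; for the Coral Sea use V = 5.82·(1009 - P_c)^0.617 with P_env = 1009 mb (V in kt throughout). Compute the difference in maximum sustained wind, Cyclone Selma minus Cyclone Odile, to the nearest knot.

-36 kt

Cyclone Selma: ΔP = 43; V ≈ 5.8 × 43^0.642 ≈ 64.88 kt.
Cyclone Odile: ΔP = 102; V ≈ 5.82 × 102^0.617 ≈ 100.98 kt.
Difference ≈ 64.88 − 100.98 = -36.10 → -36 kt.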